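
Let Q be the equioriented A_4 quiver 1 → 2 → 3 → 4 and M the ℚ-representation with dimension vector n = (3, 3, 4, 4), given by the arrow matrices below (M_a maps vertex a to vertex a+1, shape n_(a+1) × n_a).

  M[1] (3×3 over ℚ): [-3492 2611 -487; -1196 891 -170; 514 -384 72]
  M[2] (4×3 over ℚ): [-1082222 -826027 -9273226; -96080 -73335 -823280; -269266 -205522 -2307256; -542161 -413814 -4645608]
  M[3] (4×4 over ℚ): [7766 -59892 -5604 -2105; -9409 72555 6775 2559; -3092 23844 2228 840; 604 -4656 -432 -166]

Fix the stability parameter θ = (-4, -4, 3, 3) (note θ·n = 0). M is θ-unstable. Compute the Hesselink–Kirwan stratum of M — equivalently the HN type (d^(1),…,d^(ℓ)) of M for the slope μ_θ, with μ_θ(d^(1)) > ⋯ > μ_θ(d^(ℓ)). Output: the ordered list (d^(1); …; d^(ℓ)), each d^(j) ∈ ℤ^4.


Via rank(M_{q-1}∘⋯∘M_p): M ≅ I[1,3], I[1,4]^2, I[3,3], I[4,4]^2.
μ_θ-semistable layers: μ^(1)=3; μ^(2)=-4

((0, 0, 4, 4); (3, 3, 0, 0))


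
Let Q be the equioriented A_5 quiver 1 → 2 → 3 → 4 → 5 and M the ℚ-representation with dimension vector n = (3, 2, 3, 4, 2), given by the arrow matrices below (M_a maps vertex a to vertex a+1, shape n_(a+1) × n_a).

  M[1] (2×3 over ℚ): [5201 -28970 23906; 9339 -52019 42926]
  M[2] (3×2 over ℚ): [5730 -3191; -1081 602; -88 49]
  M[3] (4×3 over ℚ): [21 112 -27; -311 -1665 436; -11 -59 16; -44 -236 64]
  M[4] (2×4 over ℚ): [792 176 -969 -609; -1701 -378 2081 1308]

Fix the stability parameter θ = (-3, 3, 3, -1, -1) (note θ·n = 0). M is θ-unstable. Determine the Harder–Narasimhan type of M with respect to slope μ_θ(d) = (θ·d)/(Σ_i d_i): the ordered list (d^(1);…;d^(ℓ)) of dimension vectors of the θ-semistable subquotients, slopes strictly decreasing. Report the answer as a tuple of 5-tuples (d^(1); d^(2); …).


Barcode: M ≅ I[1,1], I[1,4], I[1,5], I[3,5], I[4,4]. HN layers by μ_θ (5 steps, strictly decreasing):
  μ^(1)=5/3; μ^(2)=1; μ^(3)=1/3; μ^(4)=-1; μ^(5)=-3

((0, 1, 1, 1, 0); (0, 1, 1, 1, 1); (0, 0, 1, 1, 1); (0, 0, 0, 1, 0); (3, 0, 0, 0, 0))


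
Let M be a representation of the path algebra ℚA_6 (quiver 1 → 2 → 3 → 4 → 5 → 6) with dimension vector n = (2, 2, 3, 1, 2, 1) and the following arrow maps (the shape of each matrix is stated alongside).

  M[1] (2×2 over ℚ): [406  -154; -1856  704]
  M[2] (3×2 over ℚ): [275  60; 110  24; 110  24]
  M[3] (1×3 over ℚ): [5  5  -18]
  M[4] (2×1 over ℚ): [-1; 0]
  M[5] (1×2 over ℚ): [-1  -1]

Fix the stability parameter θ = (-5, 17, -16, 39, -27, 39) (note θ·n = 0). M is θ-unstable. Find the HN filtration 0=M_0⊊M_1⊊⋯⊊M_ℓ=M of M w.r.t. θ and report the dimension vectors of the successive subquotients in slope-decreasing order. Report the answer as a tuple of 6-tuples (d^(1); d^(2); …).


Barcode: M ≅ I[1,1], I[1,6], I[2,2], I[3,3]^2, I[5,5]. HN layers by μ_θ (7 steps, strictly decreasing):
  μ^(1)=39; μ^(2)=17; μ^(3)=6; μ^(4)=1/2; μ^(5)=-5; μ^(6)=-16; μ^(7)=-27

((0, 0, 0, 0, 0, 1); (0, 1, 0, 0, 0, 0); (0, 0, 0, 1, 1, 0); (0, 1, 1, 0, 0, 0); (2, 0, 0, 0, 0, 0); (0, 0, 2, 0, 0, 0); (0, 0, 0, 0, 1, 0))


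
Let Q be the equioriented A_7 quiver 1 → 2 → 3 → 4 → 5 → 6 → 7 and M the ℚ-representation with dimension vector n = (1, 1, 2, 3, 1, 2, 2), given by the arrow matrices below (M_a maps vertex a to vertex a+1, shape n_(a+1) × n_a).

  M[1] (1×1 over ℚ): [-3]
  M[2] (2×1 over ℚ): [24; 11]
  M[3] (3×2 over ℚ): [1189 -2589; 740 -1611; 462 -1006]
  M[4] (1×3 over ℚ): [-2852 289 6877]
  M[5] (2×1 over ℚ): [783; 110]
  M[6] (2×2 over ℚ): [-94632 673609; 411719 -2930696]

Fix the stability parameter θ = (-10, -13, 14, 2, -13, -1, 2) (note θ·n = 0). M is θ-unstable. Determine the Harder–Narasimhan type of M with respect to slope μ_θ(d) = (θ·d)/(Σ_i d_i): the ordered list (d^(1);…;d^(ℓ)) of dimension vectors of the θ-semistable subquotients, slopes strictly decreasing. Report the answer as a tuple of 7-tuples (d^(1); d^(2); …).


Interval decomposition of M: I[1,7], I[3,4], I[4,4], I[6,7].
HN type (ℓ=5): μ^(1)=8; μ^(2)=2; μ^(3)=1/2; μ^(4)=-1; μ^(5)=-23/2

((0, 0, 1, 1, 0, 0, 0); (0, 0, 0, 1, 0, 0, 2); (0, 0, 1, 1, 1, 1, 0); (0, 0, 0, 0, 0, 1, 0); (1, 1, 0, 0, 0, 0, 0))


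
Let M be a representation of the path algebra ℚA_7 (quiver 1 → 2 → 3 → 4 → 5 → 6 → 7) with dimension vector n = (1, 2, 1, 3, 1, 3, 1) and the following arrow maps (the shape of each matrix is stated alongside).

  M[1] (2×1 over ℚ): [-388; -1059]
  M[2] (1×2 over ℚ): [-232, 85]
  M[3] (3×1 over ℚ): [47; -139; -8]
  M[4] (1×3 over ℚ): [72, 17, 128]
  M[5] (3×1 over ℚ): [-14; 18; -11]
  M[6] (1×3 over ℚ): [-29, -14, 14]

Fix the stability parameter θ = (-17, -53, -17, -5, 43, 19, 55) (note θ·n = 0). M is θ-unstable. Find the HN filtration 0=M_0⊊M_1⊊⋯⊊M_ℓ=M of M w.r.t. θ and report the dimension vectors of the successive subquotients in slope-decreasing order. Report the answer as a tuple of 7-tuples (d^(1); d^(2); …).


Interval decomposition of M: I[1,6], I[2,2], I[4,4]^2, I[6,6], I[6,7].
HN type (ℓ=7): μ^(1)=55; μ^(2)=31; μ^(3)=19; μ^(4)=-5; μ^(5)=-17; μ^(6)=-35; μ^(7)=-53

((0, 0, 0, 0, 0, 0, 1); (0, 0, 0, 0, 1, 1, 0); (0, 0, 0, 0, 0, 2, 0); (0, 0, 0, 3, 0, 0, 0); (0, 0, 1, 0, 0, 0, 0); (1, 1, 0, 0, 0, 0, 0); (0, 1, 0, 0, 0, 0, 0))


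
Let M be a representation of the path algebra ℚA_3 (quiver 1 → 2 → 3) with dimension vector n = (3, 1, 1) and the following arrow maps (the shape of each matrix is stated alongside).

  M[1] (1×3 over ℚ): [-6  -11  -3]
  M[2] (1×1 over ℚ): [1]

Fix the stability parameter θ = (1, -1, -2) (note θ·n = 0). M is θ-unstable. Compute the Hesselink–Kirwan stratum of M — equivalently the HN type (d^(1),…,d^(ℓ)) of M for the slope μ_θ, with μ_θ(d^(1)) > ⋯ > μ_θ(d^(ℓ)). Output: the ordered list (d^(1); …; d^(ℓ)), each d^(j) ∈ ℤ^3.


Barcode: M ≅ I[1,1]^2, I[1,3]. HN layers by μ_θ (2 steps, strictly decreasing):
  μ^(1)=1; μ^(2)=-2/3

((2, 0, 0); (1, 1, 1))


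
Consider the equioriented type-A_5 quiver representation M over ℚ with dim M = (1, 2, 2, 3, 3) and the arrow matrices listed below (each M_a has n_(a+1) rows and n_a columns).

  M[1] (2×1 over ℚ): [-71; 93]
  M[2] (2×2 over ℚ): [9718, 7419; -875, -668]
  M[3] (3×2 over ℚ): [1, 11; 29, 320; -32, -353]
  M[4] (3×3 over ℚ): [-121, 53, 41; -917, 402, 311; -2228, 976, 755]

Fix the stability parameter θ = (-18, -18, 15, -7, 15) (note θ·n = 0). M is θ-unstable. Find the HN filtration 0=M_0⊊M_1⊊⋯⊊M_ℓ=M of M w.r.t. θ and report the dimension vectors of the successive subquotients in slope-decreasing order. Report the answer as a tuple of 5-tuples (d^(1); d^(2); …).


Interval decomposition of M: I[1,5], I[2,5], I[4,5].
HN type (ℓ=4): μ^(1)=15; μ^(2)=4; μ^(3)=-7; μ^(4)=-18

((0, 0, 0, 0, 3); (0, 0, 2, 2, 0); (0, 0, 0, 1, 0); (1, 2, 0, 0, 0))


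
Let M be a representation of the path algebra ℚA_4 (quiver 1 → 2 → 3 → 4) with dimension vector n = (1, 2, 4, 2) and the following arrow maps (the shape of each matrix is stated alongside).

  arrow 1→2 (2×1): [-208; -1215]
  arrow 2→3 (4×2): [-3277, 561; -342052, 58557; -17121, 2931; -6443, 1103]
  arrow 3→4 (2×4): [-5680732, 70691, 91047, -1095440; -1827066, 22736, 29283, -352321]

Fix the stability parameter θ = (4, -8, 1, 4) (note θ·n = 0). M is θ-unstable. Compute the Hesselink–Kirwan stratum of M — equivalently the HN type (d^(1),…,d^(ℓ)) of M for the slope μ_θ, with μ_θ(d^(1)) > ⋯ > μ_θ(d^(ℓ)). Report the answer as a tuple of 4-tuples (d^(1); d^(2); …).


Barcode: M ≅ I[1,3], I[2,4], I[3,3], I[3,4]. HN layers by μ_θ (4 steps, strictly decreasing):
  μ^(1)=4; μ^(2)=1; μ^(3)=-2; μ^(4)=-8

((0, 0, 0, 2); (0, 0, 4, 0); (1, 1, 0, 0); (0, 1, 0, 0))


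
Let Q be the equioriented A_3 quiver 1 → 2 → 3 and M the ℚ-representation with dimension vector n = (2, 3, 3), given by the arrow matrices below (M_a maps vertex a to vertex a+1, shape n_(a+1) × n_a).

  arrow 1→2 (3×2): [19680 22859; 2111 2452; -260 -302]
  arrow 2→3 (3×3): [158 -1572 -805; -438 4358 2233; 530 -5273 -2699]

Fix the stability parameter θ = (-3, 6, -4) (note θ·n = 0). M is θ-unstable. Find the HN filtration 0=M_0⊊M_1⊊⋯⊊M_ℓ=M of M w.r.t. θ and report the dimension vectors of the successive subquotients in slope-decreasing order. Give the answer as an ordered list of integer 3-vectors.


Interval decomposition of M: I[1,2], I[1,3], I[2,3], I[3,3].
HN type (ℓ=4): μ^(1)=6; μ^(2)=1; μ^(3)=-3; μ^(4)=-4

((0, 1, 0); (0, 2, 2); (2, 0, 0); (0, 0, 1))


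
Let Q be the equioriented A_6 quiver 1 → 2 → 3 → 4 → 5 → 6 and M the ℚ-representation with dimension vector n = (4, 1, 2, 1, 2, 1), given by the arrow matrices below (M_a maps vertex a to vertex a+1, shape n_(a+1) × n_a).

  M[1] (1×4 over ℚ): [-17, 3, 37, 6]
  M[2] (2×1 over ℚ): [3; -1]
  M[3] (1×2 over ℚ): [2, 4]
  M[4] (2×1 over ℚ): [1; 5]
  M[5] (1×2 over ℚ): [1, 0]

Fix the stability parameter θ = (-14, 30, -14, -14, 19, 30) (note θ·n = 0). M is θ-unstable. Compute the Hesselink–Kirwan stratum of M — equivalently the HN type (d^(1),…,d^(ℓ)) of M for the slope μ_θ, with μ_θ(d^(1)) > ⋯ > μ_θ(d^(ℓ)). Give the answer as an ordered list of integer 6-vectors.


Via rank(M_{q-1}∘⋯∘M_p): M ≅ I[1,1]^3, I[1,6], I[3,3], I[5,5].
μ_θ-semistable layers: μ^(1)=30; μ^(2)=19; μ^(3)=2/3; μ^(4)=-14

((0, 0, 0, 0, 0, 1); (0, 0, 0, 0, 2, 0); (0, 1, 1, 1, 0, 0); (4, 0, 1, 0, 0, 0))


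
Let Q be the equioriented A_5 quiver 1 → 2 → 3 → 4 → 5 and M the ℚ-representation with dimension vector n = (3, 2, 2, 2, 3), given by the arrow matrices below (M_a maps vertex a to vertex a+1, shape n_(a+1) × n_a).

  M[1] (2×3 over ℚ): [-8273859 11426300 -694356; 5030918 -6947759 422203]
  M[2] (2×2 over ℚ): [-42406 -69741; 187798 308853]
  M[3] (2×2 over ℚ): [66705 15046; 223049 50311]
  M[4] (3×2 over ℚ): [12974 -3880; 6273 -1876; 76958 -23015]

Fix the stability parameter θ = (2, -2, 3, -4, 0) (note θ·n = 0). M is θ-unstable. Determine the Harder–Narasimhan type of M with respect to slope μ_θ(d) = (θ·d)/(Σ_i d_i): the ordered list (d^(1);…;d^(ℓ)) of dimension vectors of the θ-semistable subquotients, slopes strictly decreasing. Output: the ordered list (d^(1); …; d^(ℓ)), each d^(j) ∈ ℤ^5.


Barcode: M ≅ I[1,1], I[1,2], I[1,5], I[3,5], I[5,5]. HN layers by μ_θ (4 steps, strictly decreasing):
  μ^(1)=2; μ^(2)=0; μ^(3)=-1/4; μ^(4)=-1/2

((1, 0, 0, 0, 0); (1, 1, 0, 0, 3); (1, 1, 1, 1, 0); (0, 0, 1, 1, 0))


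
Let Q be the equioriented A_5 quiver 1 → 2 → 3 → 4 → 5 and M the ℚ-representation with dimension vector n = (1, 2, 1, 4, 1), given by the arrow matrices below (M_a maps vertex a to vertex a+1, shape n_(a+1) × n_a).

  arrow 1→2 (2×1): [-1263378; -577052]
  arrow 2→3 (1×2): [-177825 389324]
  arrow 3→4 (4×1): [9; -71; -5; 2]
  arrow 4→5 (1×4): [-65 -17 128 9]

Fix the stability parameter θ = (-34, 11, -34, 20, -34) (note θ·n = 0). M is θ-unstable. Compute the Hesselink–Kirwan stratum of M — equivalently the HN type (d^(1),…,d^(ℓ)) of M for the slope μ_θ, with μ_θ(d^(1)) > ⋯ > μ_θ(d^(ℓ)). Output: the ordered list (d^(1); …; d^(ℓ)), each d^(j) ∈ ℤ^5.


Barcode: M ≅ I[1,4], I[2,2], I[4,4]^2, I[4,5]. HN layers by μ_θ (5 steps, strictly decreasing):
  μ^(1)=20; μ^(2)=11; μ^(3)=-7; μ^(4)=-23/2; μ^(5)=-34

((0, 0, 0, 3, 0); (0, 1, 0, 0, 0); (0, 0, 0, 1, 1); (0, 1, 1, 0, 0); (1, 0, 0, 0, 0))


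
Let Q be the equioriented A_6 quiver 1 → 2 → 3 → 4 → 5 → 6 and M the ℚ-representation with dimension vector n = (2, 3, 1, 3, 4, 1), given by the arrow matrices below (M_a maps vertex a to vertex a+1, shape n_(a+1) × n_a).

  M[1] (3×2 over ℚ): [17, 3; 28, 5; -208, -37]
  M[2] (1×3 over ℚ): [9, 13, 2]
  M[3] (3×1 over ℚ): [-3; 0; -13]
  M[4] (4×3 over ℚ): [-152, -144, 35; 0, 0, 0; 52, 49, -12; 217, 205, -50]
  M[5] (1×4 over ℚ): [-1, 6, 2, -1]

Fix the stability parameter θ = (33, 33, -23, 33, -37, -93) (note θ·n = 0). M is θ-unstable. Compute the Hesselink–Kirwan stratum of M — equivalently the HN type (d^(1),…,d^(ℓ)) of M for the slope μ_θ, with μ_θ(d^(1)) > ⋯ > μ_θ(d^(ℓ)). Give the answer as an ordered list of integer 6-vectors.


Barcode: M ≅ I[1,2], I[1,5], I[2,2], I[4,5], I[4,6], I[5,5]. HN layers by μ_θ (5 steps, strictly decreasing):
  μ^(1)=33; μ^(2)=39/5; μ^(3)=-2; μ^(4)=-97/3; μ^(5)=-37

((1, 2, 0, 0, 0, 0); (1, 1, 1, 1, 1, 0); (0, 0, 0, 1, 1, 0); (0, 0, 0, 1, 1, 1); (0, 0, 0, 0, 1, 0))


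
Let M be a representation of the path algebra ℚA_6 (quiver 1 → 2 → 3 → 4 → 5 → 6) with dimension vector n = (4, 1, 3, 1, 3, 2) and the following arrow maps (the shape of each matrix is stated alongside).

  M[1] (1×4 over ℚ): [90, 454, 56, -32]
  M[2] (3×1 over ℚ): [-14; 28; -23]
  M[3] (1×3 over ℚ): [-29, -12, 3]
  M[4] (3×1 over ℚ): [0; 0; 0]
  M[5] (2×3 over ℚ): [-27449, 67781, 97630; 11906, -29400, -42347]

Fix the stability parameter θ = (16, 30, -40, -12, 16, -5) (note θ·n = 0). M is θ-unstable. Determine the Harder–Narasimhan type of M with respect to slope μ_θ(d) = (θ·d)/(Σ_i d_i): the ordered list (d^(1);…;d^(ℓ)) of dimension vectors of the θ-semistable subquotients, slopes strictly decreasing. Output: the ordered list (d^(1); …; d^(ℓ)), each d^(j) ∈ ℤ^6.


Via rank(M_{q-1}∘⋯∘M_p): M ≅ I[1,1]^3, I[1,4], I[3,3]^2, I[5,5], I[5,6]^2.
μ_θ-semistable layers: μ^(1)=16; μ^(2)=11/2; μ^(3)=-3/2; μ^(4)=-40

((3, 0, 0, 0, 1, 0); (0, 0, 0, 0, 2, 2); (1, 1, 1, 1, 0, 0); (0, 0, 2, 0, 0, 0))


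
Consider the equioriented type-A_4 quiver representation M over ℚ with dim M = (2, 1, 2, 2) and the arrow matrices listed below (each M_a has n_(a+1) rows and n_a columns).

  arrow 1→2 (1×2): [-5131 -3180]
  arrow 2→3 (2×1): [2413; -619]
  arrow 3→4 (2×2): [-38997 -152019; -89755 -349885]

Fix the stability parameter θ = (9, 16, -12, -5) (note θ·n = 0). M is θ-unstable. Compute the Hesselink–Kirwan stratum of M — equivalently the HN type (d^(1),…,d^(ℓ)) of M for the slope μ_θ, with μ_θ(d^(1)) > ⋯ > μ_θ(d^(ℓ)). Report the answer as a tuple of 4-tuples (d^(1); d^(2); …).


Via rank(M_{q-1}∘⋯∘M_p): M ≅ I[1,1], I[1,3], I[3,4], I[4,4].
μ_θ-semistable layers: μ^(1)=9; μ^(2)=13/3; μ^(3)=-5; μ^(4)=-12

((1, 0, 0, 0); (1, 1, 1, 0); (0, 0, 0, 2); (0, 0, 1, 0))


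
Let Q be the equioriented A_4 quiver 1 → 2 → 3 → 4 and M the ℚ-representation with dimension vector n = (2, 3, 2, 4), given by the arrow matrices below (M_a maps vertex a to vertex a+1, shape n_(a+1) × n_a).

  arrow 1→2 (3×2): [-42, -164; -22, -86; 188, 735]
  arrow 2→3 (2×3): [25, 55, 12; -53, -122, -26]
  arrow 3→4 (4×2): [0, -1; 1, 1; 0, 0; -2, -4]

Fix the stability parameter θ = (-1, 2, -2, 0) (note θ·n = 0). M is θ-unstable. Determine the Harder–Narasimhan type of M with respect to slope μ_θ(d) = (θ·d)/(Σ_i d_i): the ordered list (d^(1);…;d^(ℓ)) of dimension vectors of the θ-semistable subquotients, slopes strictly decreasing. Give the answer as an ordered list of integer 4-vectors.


Via rank(M_{q-1}∘⋯∘M_p): M ≅ I[1,4]^2, I[2,2], I[4,4]^2.
μ_θ-semistable layers: μ^(1)=2; μ^(2)=0; μ^(3)=-1

((0, 1, 0, 0); (0, 2, 2, 4); (2, 0, 0, 0))


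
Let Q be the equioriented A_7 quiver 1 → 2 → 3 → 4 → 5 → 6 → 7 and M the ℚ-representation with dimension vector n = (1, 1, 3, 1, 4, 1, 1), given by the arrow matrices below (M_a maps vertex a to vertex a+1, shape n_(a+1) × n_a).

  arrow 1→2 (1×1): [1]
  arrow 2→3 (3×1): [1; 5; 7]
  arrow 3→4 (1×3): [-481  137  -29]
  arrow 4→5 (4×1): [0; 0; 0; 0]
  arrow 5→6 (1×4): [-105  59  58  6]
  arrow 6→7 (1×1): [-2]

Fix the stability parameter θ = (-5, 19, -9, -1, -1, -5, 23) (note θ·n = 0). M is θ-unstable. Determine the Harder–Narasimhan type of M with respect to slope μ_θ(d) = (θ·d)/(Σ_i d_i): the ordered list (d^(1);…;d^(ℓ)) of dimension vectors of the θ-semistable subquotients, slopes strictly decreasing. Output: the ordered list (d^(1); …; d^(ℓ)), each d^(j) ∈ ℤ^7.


Barcode: M ≅ I[1,4], I[3,3]^2, I[5,5]^3, I[5,7]. HN layers by μ_θ (6 steps, strictly decreasing):
  μ^(1)=23; μ^(2)=3; μ^(3)=-1; μ^(4)=-3; μ^(5)=-5; μ^(6)=-9

((0, 0, 0, 0, 0, 0, 1); (0, 1, 1, 1, 0, 0, 0); (0, 0, 0, 0, 3, 0, 0); (0, 0, 0, 0, 1, 1, 0); (1, 0, 0, 0, 0, 0, 0); (0, 0, 2, 0, 0, 0, 0))


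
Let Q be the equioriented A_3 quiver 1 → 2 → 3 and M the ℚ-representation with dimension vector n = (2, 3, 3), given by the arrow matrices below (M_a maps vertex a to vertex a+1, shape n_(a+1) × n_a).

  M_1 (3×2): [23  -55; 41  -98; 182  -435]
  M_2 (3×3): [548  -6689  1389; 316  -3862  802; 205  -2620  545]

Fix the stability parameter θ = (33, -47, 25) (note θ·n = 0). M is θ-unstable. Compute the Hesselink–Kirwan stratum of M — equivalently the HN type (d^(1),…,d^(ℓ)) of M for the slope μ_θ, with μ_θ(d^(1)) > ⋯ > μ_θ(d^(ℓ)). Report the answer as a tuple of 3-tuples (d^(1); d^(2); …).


Interval decomposition of M: I[1,3]^2, I[2,2], I[3,3].
HN type (ℓ=3): μ^(1)=25; μ^(2)=-7; μ^(3)=-47

((0, 0, 3); (2, 2, 0); (0, 1, 0))


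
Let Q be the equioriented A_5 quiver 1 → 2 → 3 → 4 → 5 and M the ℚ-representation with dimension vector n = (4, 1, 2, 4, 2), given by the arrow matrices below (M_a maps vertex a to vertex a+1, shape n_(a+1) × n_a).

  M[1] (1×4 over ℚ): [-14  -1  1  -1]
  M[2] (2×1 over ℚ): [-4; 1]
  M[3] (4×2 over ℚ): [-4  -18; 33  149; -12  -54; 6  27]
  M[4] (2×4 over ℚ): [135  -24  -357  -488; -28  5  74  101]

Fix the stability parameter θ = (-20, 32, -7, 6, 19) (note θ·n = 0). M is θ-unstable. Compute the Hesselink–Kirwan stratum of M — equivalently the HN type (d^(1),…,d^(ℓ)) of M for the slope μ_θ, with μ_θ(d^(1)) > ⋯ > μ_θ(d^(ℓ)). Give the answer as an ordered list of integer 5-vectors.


Via rank(M_{q-1}∘⋯∘M_p): M ≅ I[1,1]^3, I[1,4], I[3,5], I[4,4], I[4,5].
μ_θ-semistable layers: μ^(1)=19; μ^(2)=31/3; μ^(3)=6; μ^(4)=-7; μ^(5)=-20

((0, 0, 0, 0, 2); (0, 1, 1, 1, 0); (0, 0, 0, 3, 0); (0, 0, 1, 0, 0); (4, 0, 0, 0, 0))


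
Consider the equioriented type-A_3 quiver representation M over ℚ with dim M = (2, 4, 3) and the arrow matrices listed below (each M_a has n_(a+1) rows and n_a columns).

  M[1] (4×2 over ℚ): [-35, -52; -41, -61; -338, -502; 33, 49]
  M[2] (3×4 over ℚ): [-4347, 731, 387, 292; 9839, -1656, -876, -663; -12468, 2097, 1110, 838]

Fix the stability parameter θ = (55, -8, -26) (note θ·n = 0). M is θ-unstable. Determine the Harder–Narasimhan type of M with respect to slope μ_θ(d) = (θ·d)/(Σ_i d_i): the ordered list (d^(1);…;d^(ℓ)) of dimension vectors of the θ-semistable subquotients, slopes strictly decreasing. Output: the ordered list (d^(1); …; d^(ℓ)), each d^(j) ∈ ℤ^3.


Interval decomposition of M: I[1,3]^2, I[2,2], I[2,3].
HN type (ℓ=3): μ^(1)=7; μ^(2)=-8; μ^(3)=-17

((2, 2, 2); (0, 1, 0); (0, 1, 1))


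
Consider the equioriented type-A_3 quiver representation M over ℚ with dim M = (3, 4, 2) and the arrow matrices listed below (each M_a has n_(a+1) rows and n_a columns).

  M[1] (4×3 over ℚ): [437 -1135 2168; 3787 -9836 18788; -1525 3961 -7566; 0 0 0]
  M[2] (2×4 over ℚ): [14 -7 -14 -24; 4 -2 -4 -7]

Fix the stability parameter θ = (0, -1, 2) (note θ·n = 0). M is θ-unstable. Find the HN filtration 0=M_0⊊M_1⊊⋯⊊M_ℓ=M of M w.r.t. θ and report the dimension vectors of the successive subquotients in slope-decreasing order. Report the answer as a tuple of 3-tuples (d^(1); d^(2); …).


Barcode: M ≅ I[1,2]^2, I[1,3], I[2,3]. HN layers by μ_θ (3 steps, strictly decreasing):
  μ^(1)=2; μ^(2)=-1/2; μ^(3)=-1

((0, 0, 2); (3, 3, 0); (0, 1, 0))


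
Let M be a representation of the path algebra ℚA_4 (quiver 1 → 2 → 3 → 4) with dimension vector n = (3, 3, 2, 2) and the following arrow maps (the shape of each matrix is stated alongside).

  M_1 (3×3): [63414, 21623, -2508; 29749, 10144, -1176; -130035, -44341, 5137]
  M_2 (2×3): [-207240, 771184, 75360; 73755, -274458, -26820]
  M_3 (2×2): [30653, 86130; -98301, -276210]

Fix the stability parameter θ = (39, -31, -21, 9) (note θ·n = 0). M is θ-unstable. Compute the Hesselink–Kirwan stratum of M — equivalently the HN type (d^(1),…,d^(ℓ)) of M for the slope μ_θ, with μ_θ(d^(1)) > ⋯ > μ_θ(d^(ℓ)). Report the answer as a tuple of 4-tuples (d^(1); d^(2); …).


Barcode: M ≅ I[1,2]^2, I[1,4], I[3,3], I[4,4]. HN layers by μ_θ (4 steps, strictly decreasing):
  μ^(1)=9; μ^(2)=4; μ^(3)=-13/3; μ^(4)=-21

((0, 0, 0, 2); (2, 2, 0, 0); (1, 1, 1, 0); (0, 0, 1, 0))


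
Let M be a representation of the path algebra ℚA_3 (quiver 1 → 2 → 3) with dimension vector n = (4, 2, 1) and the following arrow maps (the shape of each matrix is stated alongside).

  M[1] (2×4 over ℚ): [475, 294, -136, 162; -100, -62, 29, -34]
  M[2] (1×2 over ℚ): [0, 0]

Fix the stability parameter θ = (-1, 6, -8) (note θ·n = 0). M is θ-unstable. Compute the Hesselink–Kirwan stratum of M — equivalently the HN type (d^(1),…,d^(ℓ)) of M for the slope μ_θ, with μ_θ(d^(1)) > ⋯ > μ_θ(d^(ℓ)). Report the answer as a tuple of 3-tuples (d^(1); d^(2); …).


Via rank(M_{q-1}∘⋯∘M_p): M ≅ I[1,1]^2, I[1,2]^2, I[3,3].
μ_θ-semistable layers: μ^(1)=6; μ^(2)=-1; μ^(3)=-8

((0, 2, 0); (4, 0, 0); (0, 0, 1))


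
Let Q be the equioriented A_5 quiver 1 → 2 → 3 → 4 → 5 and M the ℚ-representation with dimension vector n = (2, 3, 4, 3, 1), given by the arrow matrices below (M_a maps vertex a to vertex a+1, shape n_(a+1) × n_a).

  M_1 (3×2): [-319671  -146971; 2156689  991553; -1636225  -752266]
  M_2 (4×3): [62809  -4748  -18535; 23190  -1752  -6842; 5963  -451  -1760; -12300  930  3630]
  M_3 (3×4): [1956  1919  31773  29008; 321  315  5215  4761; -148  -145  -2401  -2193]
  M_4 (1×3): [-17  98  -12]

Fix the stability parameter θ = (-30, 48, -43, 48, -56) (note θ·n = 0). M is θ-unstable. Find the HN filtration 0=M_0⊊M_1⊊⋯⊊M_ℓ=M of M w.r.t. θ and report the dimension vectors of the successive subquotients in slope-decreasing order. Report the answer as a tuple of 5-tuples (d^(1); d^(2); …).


Interval decomposition of M: I[1,2], I[1,4], I[2,5], I[3,3], I[3,4].
HN type (ℓ=5): μ^(1)=48; μ^(2)=5/2; μ^(3)=-3/4; μ^(4)=-30; μ^(5)=-43

((0, 1, 0, 2, 0); (0, 1, 1, 0, 0); (0, 1, 1, 1, 1); (2, 0, 0, 0, 0); (0, 0, 2, 0, 0))


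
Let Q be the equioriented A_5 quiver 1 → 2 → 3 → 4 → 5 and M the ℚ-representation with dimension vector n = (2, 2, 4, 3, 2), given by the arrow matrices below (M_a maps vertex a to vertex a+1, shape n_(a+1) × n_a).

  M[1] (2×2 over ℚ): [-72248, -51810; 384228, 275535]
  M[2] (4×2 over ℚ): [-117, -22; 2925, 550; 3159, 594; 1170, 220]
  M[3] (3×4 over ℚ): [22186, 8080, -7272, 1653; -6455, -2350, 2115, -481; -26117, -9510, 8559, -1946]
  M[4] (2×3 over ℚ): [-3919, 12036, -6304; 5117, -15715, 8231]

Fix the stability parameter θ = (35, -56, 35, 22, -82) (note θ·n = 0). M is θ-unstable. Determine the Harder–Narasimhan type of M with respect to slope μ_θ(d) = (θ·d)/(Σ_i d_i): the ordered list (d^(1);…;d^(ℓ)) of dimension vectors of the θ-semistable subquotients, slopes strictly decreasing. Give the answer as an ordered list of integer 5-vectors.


Via rank(M_{q-1}∘⋯∘M_p): M ≅ I[1,1], I[1,2], I[2,3], I[3,3], I[3,4], I[3,5], I[4,5].
μ_θ-semistable layers: μ^(1)=35; μ^(2)=57/2; μ^(3)=-25/3; μ^(4)=-21/2; μ^(5)=-30; μ^(6)=-56

((1, 0, 2, 0, 0); (0, 0, 1, 1, 0); (0, 0, 1, 1, 1); (1, 1, 0, 0, 0); (0, 0, 0, 1, 1); (0, 1, 0, 0, 0))


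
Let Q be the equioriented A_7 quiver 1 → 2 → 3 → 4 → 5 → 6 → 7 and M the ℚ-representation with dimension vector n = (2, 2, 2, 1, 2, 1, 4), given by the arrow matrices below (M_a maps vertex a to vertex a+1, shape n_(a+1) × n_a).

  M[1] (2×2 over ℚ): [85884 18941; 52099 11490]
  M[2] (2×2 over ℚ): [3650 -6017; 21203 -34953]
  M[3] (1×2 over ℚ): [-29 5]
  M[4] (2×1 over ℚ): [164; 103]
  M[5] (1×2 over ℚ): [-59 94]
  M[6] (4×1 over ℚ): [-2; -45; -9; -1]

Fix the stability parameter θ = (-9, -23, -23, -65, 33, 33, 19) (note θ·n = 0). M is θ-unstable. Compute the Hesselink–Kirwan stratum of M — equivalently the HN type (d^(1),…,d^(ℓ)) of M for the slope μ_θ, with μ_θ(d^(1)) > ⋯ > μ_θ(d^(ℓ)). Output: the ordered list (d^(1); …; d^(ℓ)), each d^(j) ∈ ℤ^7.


Interval decomposition of M: I[1,3], I[1,7], I[5,5], I[7,7]^3.
HN type (ℓ=5): μ^(1)=33; μ^(2)=85/3; μ^(3)=19; μ^(4)=-55/3; μ^(5)=-30

((0, 0, 0, 0, 1, 0, 0); (0, 0, 0, 0, 1, 1, 1); (0, 0, 0, 0, 0, 0, 3); (1, 1, 1, 0, 0, 0, 0); (1, 1, 1, 1, 0, 0, 0))


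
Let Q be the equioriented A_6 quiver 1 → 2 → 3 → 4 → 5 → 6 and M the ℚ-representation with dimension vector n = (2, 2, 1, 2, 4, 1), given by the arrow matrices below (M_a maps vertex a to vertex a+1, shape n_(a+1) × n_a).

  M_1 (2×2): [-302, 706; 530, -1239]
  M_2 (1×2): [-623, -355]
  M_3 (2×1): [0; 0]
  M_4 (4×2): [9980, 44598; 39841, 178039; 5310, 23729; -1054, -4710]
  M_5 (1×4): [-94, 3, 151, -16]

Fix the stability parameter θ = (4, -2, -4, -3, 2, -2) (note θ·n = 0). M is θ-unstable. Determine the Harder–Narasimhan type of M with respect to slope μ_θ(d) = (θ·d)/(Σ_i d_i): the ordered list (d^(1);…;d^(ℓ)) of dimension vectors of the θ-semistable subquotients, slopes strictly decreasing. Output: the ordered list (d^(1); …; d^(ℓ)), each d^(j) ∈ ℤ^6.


Interval decomposition of M: I[1,2], I[1,3], I[4,5], I[4,6], I[5,5]^2.
HN type (ℓ=5): μ^(1)=2; μ^(2)=1; μ^(3)=0; μ^(4)=-2/3; μ^(5)=-3

((0, 0, 0, 0, 3, 0); (1, 1, 0, 0, 0, 0); (0, 0, 0, 0, 1, 1); (1, 1, 1, 0, 0, 0); (0, 0, 0, 2, 0, 0))


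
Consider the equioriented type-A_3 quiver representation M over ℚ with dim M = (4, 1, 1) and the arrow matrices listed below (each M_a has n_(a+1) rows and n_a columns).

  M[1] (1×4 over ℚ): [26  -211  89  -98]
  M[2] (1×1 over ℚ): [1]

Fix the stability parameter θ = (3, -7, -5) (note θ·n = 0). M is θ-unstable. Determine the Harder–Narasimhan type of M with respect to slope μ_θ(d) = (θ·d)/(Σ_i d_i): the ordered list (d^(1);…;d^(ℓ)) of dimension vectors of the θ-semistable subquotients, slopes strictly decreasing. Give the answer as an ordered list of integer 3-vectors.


Barcode: M ≅ I[1,1]^3, I[1,3]. HN layers by μ_θ (2 steps, strictly decreasing):
  μ^(1)=3; μ^(2)=-3

((3, 0, 0); (1, 1, 1))


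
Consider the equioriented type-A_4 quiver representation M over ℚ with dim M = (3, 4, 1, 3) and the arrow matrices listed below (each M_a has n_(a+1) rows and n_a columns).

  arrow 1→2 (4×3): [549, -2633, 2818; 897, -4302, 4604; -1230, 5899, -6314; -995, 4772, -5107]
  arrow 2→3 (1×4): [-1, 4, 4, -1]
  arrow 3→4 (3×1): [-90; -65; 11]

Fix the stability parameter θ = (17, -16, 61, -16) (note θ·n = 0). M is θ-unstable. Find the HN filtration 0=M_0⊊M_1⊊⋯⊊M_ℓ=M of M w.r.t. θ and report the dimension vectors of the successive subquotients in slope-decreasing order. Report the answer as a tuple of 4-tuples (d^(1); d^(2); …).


Interval decomposition of M: I[1,2]^2, I[1,4], I[2,2], I[4,4]^2.
HN type (ℓ=3): μ^(1)=45/2; μ^(2)=1/2; μ^(3)=-16

((0, 0, 1, 1); (3, 3, 0, 0); (0, 1, 0, 2))


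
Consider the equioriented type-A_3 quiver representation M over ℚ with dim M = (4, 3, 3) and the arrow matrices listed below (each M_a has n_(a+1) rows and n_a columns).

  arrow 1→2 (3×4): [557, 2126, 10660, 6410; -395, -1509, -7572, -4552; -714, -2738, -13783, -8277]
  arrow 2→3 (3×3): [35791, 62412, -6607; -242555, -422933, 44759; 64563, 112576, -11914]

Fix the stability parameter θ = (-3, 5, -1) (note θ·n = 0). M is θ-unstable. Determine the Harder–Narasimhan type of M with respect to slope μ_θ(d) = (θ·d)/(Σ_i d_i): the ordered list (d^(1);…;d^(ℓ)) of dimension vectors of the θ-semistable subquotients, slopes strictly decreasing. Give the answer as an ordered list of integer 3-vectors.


Interval decomposition of M: I[1,1], I[1,3]^3.
HN type (ℓ=2): μ^(1)=2; μ^(2)=-3

((0, 3, 3); (4, 0, 0))


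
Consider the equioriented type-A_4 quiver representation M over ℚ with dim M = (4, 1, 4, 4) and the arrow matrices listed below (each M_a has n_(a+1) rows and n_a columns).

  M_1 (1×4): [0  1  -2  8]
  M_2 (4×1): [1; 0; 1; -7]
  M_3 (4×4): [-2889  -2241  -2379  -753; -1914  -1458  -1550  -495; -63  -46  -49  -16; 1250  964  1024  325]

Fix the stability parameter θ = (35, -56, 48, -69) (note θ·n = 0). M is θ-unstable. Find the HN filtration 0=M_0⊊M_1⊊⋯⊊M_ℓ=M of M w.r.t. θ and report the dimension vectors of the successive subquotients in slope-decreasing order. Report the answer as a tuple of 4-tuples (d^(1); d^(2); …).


Barcode: M ≅ I[1,1]^3, I[1,4], I[3,4]^3. HN layers by μ_θ (2 steps, strictly decreasing):
  μ^(1)=35; μ^(2)=-21/2

((3, 0, 0, 0); (1, 1, 4, 4))


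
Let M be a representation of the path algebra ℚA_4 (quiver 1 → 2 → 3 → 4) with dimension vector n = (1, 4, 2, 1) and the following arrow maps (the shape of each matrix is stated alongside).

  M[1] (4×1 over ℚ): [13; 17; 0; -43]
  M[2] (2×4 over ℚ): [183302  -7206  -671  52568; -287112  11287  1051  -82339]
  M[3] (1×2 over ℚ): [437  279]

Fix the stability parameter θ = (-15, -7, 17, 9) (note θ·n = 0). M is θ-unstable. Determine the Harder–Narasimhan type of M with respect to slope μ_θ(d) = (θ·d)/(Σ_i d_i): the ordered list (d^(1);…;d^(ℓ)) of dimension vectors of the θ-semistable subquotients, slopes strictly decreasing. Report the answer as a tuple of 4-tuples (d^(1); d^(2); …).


Barcode: M ≅ I[1,2], I[2,2], I[2,3], I[2,4]. HN layers by μ_θ (4 steps, strictly decreasing):
  μ^(1)=17; μ^(2)=13; μ^(3)=-7; μ^(4)=-15

((0, 0, 1, 0); (0, 0, 1, 1); (0, 4, 0, 0); (1, 0, 0, 0))


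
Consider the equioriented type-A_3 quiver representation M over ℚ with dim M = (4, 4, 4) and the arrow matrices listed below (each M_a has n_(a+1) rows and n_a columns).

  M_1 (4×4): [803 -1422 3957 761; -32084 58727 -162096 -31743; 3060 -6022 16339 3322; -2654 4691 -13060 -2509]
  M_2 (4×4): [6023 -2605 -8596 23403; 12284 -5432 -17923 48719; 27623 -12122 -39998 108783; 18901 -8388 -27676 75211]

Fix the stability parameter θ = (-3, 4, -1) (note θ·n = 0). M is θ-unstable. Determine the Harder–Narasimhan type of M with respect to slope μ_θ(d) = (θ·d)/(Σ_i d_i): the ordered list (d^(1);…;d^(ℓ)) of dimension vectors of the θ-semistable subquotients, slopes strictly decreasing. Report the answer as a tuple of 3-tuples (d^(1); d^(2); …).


Interval decomposition of M: I[1,2], I[1,3]^3, I[3,3].
HN type (ℓ=4): μ^(1)=4; μ^(2)=3/2; μ^(3)=-1; μ^(4)=-3

((0, 1, 0); (0, 3, 3); (0, 0, 1); (4, 0, 0))


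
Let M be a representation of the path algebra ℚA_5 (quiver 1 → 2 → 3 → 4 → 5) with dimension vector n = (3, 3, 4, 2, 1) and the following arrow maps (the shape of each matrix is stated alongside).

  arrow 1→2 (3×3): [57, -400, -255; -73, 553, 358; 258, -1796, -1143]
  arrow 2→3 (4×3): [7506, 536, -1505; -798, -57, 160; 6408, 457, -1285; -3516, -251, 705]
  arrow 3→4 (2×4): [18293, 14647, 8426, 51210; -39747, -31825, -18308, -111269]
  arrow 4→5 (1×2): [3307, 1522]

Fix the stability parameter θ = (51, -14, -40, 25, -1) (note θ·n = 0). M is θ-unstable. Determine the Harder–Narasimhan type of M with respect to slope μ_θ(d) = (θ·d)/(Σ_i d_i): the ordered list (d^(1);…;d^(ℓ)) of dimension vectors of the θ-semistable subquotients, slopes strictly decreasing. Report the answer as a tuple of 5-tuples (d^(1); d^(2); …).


Via rank(M_{q-1}∘⋯∘M_p): M ≅ I[1,2], I[1,4], I[1,5], I[3,3]^2.
μ_θ-semistable layers: μ^(1)=25; μ^(2)=37/2; μ^(3)=12; μ^(4)=-1; μ^(5)=-40

((0, 0, 0, 1, 0); (1, 1, 0, 0, 0); (0, 0, 0, 1, 1); (2, 2, 2, 0, 0); (0, 0, 2, 0, 0))


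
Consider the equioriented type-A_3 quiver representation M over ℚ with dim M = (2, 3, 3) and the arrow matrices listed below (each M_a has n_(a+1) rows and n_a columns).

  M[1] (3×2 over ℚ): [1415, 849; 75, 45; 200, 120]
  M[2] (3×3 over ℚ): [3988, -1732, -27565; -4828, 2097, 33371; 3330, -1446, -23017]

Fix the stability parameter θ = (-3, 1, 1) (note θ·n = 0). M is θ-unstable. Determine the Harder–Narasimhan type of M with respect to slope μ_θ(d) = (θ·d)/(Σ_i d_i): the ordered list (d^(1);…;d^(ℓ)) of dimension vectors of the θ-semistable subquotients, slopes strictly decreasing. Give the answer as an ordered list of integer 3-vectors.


Via rank(M_{q-1}∘⋯∘M_p): M ≅ I[1,1], I[1,3], I[2,3]^2.
μ_θ-semistable layers: μ^(1)=1; μ^(2)=-3

((0, 3, 3); (2, 0, 0))


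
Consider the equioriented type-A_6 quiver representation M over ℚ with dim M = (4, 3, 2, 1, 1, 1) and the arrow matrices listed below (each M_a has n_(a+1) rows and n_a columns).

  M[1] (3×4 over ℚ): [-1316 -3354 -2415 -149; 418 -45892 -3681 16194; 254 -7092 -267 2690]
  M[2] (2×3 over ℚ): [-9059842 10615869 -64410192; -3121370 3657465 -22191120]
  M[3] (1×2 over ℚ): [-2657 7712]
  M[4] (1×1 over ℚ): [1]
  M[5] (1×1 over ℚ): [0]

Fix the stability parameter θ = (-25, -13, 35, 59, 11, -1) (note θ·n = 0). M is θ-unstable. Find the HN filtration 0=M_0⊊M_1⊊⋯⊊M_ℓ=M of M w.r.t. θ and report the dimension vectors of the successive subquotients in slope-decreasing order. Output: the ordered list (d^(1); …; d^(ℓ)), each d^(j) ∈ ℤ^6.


Via rank(M_{q-1}∘⋯∘M_p): M ≅ I[1,1]^2, I[1,2], I[1,5], I[2,2], I[3,3], I[6,6].
μ_θ-semistable layers: μ^(1)=35; μ^(2)=-1; μ^(3)=-13; μ^(4)=-25

((0, 0, 2, 1, 1, 0); (0, 0, 0, 0, 0, 1); (0, 3, 0, 0, 0, 0); (4, 0, 0, 0, 0, 0))


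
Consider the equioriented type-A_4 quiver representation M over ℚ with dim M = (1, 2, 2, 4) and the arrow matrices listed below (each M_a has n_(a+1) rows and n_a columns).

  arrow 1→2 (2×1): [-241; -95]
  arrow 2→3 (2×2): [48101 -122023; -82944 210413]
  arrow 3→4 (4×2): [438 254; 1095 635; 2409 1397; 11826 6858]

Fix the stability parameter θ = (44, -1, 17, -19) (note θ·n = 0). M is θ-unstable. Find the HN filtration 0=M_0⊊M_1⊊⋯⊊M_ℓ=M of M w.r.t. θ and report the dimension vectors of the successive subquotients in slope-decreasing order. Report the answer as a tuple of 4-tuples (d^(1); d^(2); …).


Barcode: M ≅ I[1,4], I[2,3], I[4,4]^3. HN layers by μ_θ (4 steps, strictly decreasing):
  μ^(1)=17; μ^(2)=41/4; μ^(3)=-1; μ^(4)=-19

((0, 0, 1, 0); (1, 1, 1, 1); (0, 1, 0, 0); (0, 0, 0, 3))


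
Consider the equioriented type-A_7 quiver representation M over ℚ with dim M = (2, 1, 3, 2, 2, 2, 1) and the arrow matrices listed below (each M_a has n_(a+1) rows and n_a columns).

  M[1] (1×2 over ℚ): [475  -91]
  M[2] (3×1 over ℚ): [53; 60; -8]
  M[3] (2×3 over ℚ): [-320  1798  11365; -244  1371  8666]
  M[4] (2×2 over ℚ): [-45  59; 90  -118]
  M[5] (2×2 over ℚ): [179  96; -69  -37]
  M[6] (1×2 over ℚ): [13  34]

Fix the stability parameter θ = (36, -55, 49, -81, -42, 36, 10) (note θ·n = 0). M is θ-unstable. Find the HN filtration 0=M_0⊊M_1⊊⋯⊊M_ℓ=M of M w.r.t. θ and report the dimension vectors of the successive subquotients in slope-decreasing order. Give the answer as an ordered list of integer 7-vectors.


Barcode: M ≅ I[1,1], I[1,3], I[3,4], I[3,7], I[5,6]. HN layers by μ_θ (7 steps, strictly decreasing):
  μ^(1)=49; μ^(2)=36; μ^(3)=23; μ^(4)=-19/2; μ^(5)=-16; μ^(6)=-74/3; μ^(7)=-42

((0, 0, 1, 0, 0, 0, 0); (1, 0, 0, 0, 0, 1, 0); (0, 0, 0, 0, 0, 1, 1); (1, 1, 0, 0, 0, 0, 0); (0, 0, 1, 1, 0, 0, 0); (0, 0, 1, 1, 1, 0, 0); (0, 0, 0, 0, 1, 0, 0))


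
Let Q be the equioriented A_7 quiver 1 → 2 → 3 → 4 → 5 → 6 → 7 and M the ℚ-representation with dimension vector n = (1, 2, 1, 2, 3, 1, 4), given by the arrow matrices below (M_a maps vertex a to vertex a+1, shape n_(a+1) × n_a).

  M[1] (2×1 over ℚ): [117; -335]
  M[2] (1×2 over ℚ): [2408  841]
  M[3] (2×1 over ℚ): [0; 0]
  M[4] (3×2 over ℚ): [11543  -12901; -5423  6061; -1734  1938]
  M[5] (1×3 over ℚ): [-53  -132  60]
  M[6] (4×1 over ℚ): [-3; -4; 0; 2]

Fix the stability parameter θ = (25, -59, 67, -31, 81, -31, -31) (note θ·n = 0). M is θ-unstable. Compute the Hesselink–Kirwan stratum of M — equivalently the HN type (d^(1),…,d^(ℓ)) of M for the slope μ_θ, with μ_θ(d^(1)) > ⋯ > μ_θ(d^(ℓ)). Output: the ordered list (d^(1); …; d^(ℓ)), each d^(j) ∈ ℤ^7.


Via rank(M_{q-1}∘⋯∘M_p): M ≅ I[1,3], I[2,2], I[4,4], I[4,7], I[5,5]^2, I[7,7]^3.
μ_θ-semistable layers: μ^(1)=81; μ^(2)=67; μ^(3)=19/3; μ^(4)=-17; μ^(5)=-31; μ^(6)=-59

((0, 0, 0, 0, 2, 0, 0); (0, 0, 1, 0, 0, 0, 0); (0, 0, 0, 0, 1, 1, 1); (1, 1, 0, 0, 0, 0, 0); (0, 0, 0, 2, 0, 0, 3); (0, 1, 0, 0, 0, 0, 0))


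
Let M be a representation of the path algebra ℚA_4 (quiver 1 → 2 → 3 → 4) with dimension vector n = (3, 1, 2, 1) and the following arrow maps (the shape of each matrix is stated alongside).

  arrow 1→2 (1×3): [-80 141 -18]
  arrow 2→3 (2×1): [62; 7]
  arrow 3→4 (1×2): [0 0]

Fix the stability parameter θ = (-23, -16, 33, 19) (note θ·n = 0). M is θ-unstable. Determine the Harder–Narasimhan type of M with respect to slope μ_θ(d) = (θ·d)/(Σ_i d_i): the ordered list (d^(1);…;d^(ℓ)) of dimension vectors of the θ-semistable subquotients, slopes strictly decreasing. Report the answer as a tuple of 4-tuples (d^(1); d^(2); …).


Interval decomposition of M: I[1,1]^2, I[1,3], I[3,3], I[4,4].
HN type (ℓ=4): μ^(1)=33; μ^(2)=19; μ^(3)=-16; μ^(4)=-23

((0, 0, 2, 0); (0, 0, 0, 1); (0, 1, 0, 0); (3, 0, 0, 0))


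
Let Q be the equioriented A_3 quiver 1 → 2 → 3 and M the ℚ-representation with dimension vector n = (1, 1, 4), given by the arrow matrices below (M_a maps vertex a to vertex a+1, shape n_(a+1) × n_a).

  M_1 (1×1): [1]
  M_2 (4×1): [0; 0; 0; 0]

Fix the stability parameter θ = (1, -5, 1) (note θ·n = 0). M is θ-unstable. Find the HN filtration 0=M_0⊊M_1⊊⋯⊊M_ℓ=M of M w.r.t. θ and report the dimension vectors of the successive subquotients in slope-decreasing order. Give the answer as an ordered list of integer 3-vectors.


Interval decomposition of M: I[1,2], I[3,3]^4.
HN type (ℓ=2): μ^(1)=1; μ^(2)=-2

((0, 0, 4); (1, 1, 0))


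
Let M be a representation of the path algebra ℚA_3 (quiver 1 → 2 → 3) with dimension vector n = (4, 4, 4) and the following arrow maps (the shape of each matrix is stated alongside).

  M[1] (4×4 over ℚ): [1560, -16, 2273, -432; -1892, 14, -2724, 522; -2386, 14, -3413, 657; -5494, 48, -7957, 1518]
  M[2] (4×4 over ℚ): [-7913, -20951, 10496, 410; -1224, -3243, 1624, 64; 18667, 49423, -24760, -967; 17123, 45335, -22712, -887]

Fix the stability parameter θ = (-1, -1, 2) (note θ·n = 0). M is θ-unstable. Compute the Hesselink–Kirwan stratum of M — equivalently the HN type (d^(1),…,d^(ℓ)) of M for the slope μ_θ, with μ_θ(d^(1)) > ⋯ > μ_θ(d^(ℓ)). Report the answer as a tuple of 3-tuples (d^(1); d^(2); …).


Barcode: M ≅ I[1,2], I[1,3]^3, I[3,3]. HN layers by μ_θ (2 steps, strictly decreasing):
  μ^(1)=2; μ^(2)=-1

((0, 0, 4); (4, 4, 0))


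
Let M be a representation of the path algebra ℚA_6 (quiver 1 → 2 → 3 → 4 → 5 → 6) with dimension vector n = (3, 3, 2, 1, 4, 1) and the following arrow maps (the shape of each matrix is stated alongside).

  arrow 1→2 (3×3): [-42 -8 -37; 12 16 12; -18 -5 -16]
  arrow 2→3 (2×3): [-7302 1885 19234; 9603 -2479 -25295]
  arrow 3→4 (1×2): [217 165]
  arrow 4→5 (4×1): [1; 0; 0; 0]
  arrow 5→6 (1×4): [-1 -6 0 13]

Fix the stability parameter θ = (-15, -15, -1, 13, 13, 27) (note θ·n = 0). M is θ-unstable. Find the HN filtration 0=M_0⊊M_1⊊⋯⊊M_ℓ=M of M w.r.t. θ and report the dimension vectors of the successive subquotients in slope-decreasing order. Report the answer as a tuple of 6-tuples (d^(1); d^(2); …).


Interval decomposition of M: I[1,2], I[1,3], I[1,6], I[5,5]^3.
HN type (ℓ=4): μ^(1)=27; μ^(2)=13; μ^(3)=-1; μ^(4)=-15

((0, 0, 0, 0, 0, 1); (0, 0, 0, 1, 4, 0); (0, 0, 2, 0, 0, 0); (3, 3, 0, 0, 0, 0))
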